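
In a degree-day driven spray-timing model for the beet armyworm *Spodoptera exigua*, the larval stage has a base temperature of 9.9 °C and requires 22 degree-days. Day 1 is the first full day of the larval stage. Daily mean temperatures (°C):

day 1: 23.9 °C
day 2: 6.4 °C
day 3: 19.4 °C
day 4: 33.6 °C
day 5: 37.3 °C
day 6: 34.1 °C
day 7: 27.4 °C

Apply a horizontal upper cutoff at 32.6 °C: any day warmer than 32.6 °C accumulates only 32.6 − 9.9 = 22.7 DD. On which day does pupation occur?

Daily DD above 9.9 °C (capped at 22.7): 14.0, 0.0, 9.5, 22.7, 22.7, 22.7, 17.5.
Cumulative: 14.0, 14.0, 23.5, 46.2, 68.9, 91.6, 109.1.
The total first reaches 22 DD on day 3.

day 3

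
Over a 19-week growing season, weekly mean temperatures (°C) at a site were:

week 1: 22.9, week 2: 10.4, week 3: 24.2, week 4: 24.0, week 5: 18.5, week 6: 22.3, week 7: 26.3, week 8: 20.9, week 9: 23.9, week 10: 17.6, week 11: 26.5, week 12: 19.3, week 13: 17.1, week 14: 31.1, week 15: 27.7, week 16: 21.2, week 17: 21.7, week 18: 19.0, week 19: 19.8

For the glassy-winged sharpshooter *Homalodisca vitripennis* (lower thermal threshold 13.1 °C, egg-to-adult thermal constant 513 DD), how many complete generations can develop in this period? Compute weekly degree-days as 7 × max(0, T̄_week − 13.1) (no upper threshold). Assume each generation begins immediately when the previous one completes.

2 generations

Weekly DD (7 × max(0, T̄ − 13.1)): 68.6, 0.0, 77.7, 76.3, 37.8, 64.4, 92.4, 54.6, 75.6, 31.5, 93.8, 43.4, 28.0, 126.0, 102.2, 56.7, 60.2, 41.3, 46.9.
Season total = 1177.4 DD.
Complete generations = ⌊1177.4 / 513⌋ = 2.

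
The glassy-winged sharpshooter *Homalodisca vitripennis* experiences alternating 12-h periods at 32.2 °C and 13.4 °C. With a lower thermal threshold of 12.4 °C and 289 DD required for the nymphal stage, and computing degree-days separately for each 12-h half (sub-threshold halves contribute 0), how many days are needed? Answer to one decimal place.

Day half: max(0, 32.2 − 12.4) × 0.5 = 19.8 × 0.5 = 9.90 DD.
Night half: max(0, 13.4 − 12.4) × 0.5 = 1.0 × 0.5 = 0.50 DD.
Per 24 h: 10.40 DD/day.
Duration = 289 / 10.40 = 27.788 ≈ 27.8 days.

27.8 days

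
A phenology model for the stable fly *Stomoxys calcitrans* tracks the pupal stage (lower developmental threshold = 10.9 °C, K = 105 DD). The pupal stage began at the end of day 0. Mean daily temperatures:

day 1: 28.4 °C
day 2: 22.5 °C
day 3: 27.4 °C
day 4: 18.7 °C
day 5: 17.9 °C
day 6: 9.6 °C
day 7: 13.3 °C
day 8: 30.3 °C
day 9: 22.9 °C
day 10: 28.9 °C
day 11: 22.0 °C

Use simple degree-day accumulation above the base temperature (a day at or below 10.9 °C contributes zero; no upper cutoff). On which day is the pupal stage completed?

Daily DD above 10.9 °C: 17.5, 11.6, 16.5, 7.8, 7.0, 0.0, 2.4, 19.4, 12.0, 18.0, 11.1.
Cumulative: 17.5, 29.1, 45.6, 53.4, 60.4, 60.4, 62.8, 82.2, 94.2, 112.2, 123.3.
The total first reaches 105 DD on day 10.

day 10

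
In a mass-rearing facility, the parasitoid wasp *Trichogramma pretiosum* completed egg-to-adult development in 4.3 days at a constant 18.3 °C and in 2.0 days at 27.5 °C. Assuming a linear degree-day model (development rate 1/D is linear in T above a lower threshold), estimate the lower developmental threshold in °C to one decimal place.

Linear rate model ⇒ the product D·(T − T_b) is constant across temperatures.
4.3·(18.3 − T_b) = 2.0·(27.5 − T_b)
T_b = (4.3·18.3 − 2.0·27.5) / (4.3 − 2.0) = 23.69 / 2.3 = 10.300 °C ≈ 10.3 °C.

10.3 °C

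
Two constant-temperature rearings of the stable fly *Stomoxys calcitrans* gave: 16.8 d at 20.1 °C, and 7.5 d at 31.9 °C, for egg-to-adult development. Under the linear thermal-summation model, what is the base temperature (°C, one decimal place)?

Equal thermal constants: D₁(T₁ − T_b) = D₂(T₂ − T_b).
16.8·(20.1 − T_b) = 7.5·(31.9 − T_b)
T_b = (16.8·20.1 − 7.5·31.9) / (16.8 − 7.5) = 98.43 / 9.3 = 10.584 °C ≈ 10.6 °C.

10.6 °C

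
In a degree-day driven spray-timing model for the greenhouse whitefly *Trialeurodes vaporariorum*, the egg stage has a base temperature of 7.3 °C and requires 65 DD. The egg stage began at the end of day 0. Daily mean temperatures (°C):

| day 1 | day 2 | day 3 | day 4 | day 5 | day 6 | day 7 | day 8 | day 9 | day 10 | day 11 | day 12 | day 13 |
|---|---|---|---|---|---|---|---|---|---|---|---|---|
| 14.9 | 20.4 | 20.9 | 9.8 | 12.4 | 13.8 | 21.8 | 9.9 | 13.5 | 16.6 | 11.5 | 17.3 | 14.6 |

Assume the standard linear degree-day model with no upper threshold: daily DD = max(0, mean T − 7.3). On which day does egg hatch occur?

day 8

Daily DD above 7.3 °C: 7.6, 13.1, 13.6, 2.5, 5.1, 6.5, 14.5, 2.6, 6.2, 9.3, 4.2, 10.0, 7.3.
Cumulative: 7.6, 20.7, 34.3, 36.8, 41.9, 48.4, 62.9, 65.5, 71.7, 81.0, 85.2, 95.2, 102.5.
The total first reaches 65 DD on day 8.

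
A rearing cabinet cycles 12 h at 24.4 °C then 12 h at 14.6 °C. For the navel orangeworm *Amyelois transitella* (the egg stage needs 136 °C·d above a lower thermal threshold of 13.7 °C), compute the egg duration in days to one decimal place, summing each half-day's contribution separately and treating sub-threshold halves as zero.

Day half: max(0, 24.4 − 13.7) × 0.5 = 10.7 × 0.5 = 5.35 DD.
Night half: max(0, 14.6 − 13.7) × 0.5 = 0.9 × 0.5 = 0.45 DD.
Per 24 h: 5.80 DD/day.
Duration = 136 / 5.80 = 23.448 ≈ 23.4 days.

23.4 days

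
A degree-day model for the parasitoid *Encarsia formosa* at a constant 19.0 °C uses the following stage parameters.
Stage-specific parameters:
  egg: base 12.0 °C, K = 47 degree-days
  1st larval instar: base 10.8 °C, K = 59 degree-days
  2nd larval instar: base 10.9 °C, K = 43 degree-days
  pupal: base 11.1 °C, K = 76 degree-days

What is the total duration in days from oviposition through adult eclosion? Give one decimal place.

28.8 days

egg: 47 / (19.0 − 12.0) = 47 / 7.0 = 6.714 d.
1st larval instar: 59 / (19.0 − 10.8) = 59 / 8.2 = 7.195 d.
2nd larval instar: 43 / (19.0 − 10.9) = 43 / 8.1 = 5.309 d.
pupal: 76 / (19.0 − 11.1) = 76 / 7.9 = 9.620 d.
Sum = 28.838 ≈ 28.8 days.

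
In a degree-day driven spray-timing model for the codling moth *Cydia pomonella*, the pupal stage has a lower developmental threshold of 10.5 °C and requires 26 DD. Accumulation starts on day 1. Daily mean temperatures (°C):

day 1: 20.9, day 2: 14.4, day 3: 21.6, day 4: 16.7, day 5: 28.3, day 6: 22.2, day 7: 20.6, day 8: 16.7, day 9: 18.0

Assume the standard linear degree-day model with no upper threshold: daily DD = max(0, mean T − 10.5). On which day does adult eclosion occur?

Daily DD above 10.5 °C: 10.4, 3.9, 11.1, 6.2, 17.8, 11.7, 10.1, 6.2, 7.5.
Cumulative: 10.4, 14.3, 25.4, 31.6, 49.4, 61.1, 71.2, 77.4, 84.9.
The total first reaches 26 DD on day 4.

day 4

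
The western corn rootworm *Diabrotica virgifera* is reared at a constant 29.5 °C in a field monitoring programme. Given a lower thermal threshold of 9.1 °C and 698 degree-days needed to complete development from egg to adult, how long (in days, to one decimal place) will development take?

Daily accumulation = 29.5 − 9.1 = 20.4 DD/day.
Duration = 698 / 20.4 = 34.216 ≈ 34.2 days.

34.2 days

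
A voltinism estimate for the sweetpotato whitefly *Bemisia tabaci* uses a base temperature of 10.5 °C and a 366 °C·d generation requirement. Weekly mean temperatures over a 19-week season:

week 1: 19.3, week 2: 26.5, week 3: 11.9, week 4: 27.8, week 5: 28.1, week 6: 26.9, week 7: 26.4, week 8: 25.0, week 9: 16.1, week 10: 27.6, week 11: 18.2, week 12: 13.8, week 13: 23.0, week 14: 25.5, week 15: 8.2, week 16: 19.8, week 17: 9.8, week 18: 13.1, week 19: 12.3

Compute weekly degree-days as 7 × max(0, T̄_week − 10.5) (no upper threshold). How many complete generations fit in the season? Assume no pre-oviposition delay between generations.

Weekly DD (7 × max(0, T̄ − 10.5)): 61.6, 112.0, 9.8, 121.1, 123.2, 114.8, 111.3, 101.5, 39.2, 119.7, 53.9, 23.1, 87.5, 105.0, 0.0, 65.1, 0.0, 18.2, 12.6.
Season total = 1279.6 DD.
Complete generations = ⌊1279.6 / 366⌋ = 3.

3 generations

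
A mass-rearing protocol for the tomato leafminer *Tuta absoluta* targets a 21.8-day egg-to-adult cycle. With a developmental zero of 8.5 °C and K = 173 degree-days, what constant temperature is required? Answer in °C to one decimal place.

Required daily accumulation = 173 / 21.8 = 7.936 DD/day.
T = T_base + 7.936 = 8.5 + 7.936 = 16.436 ≈ 16.4 °C.

16.4 °C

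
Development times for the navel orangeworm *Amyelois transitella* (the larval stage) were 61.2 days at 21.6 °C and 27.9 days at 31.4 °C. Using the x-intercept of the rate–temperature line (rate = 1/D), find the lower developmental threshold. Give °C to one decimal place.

Equal thermal constants: D₁(T₁ − T_b) = D₂(T₂ − T_b).
61.2·(21.6 − T_b) = 27.9·(31.4 − T_b)
T_b = (61.2·21.6 − 27.9·31.4) / (61.2 − 27.9) = 445.86 / 33.3 = 13.389 °C ≈ 13.4 °C.

13.4 °C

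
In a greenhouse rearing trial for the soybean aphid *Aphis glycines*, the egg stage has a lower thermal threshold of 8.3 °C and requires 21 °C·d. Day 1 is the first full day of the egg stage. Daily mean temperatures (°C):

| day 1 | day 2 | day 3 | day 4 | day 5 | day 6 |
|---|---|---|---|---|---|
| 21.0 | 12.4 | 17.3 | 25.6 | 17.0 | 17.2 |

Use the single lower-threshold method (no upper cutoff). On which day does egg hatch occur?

Daily DD above 8.3 °C: 12.7, 4.1, 9.0, 17.3, 8.7, 8.9.
Cumulative: 12.7, 16.8, 25.8, 43.1, 51.8, 60.7.
The total first reaches 21 DD on day 3.

day 3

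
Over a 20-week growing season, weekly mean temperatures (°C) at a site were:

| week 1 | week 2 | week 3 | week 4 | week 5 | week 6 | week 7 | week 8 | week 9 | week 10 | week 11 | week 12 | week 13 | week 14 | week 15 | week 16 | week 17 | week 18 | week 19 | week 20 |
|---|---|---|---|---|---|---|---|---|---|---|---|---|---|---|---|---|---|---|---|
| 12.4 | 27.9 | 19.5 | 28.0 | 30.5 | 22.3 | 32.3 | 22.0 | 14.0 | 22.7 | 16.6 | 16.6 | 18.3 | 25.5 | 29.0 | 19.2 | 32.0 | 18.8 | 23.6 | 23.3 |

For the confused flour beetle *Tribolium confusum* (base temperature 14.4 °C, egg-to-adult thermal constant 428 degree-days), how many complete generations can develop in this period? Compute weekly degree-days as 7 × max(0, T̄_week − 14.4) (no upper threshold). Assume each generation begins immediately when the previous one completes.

2 generations

Weekly DD (7 × max(0, T̄ − 14.4)): 0.0, 94.5, 35.7, 95.2, 112.7, 55.3, 125.3, 53.2, 0.0, 58.1, 15.4, 15.4, 27.3, 77.7, 102.2, 33.6, 123.2, 30.8, 64.4, 62.3.
Season total = 1182.3 DD.
Complete generations = ⌊1182.3 / 428⌋ = 2.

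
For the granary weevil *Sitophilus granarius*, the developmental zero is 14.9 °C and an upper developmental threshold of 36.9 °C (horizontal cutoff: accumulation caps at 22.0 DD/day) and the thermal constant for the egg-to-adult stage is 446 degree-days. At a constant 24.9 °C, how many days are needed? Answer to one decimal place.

44.6 days

Daily accumulation = 24.9 − 14.9 = 10.0 DD/day.
Duration = 446 / 10.0 = 44.600 ≈ 44.6 days.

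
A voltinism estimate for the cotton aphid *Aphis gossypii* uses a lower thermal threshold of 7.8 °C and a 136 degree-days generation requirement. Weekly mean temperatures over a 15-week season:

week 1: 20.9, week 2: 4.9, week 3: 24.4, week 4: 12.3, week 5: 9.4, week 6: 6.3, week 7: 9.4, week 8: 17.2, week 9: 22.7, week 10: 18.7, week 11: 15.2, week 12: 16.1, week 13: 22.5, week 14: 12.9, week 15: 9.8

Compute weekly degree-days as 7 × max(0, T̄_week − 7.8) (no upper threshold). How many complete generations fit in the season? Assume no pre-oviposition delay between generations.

Weekly DD (7 × max(0, T̄ − 7.8)): 91.7, 0.0, 116.2, 31.5, 11.2, 0.0, 11.2, 65.8, 104.3, 76.3, 51.8, 58.1, 102.9, 35.7, 14.0.
Season total = 770.7 DD.
Complete generations = ⌊770.7 / 136⌋ = 5.

5 generations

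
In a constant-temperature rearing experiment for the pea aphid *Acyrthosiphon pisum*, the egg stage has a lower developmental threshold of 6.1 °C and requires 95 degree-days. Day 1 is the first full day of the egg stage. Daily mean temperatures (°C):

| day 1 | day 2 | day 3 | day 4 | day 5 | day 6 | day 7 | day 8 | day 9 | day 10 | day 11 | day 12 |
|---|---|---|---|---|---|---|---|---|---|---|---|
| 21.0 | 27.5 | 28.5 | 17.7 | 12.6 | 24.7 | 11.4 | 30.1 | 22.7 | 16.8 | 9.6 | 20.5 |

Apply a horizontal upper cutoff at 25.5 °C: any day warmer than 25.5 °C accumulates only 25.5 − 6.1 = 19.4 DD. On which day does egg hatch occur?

Daily DD above 6.1 °C (capped at 19.4): 14.9, 19.4, 19.4, 11.6, 6.5, 18.6, 5.3, 19.4, 16.6, 10.7, 3.5, 14.4.
Cumulative: 14.9, 34.3, 53.7, 65.3, 71.8, 90.4, 95.7, 115.1, 131.7, 142.4, 145.9, 160.3.
The total first reaches 95 DD on day 7.

day 7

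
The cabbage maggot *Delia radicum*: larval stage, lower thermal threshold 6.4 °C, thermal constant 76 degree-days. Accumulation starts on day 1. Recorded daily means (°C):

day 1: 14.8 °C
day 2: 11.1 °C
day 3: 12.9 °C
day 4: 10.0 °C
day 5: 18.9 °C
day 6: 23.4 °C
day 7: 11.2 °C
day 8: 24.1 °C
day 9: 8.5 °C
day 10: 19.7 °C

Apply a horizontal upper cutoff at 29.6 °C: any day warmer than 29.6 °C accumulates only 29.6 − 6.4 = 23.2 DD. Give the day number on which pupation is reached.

day 9

Daily DD above 6.4 °C (capped at 23.2): 8.4, 4.7, 6.5, 3.6, 12.5, 17.0, 4.8, 17.7, 2.1, 13.3.
Cumulative: 8.4, 13.1, 19.6, 23.2, 35.7, 52.7, 57.5, 75.2, 77.3, 90.6.
The total first reaches 76 DD on day 9.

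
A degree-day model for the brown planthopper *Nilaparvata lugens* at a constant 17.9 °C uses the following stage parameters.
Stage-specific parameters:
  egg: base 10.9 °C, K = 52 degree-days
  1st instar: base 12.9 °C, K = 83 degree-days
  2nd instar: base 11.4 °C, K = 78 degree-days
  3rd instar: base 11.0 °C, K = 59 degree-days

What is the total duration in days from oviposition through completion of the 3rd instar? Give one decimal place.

44.6 days

egg: 52 / (17.9 − 10.9) = 52 / 7.0 = 7.429 d.
1st instar: 83 / (17.9 − 12.9) = 83 / 5.0 = 16.600 d.
2nd instar: 78 / (17.9 − 11.4) = 78 / 6.5 = 12.000 d.
3rd instar: 59 / (17.9 − 11.0) = 59 / 6.9 = 8.551 d.
Sum = 44.579 ≈ 44.6 days.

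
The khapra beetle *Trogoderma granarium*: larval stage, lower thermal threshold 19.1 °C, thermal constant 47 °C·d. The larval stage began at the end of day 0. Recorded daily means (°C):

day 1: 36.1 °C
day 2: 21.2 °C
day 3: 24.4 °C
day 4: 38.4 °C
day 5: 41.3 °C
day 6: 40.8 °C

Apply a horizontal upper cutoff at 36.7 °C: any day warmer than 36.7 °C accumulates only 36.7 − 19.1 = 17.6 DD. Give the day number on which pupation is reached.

day 5

Daily DD above 19.1 °C (capped at 17.6): 17.0, 2.1, 5.3, 17.6, 17.6, 17.6.
Cumulative: 17.0, 19.1, 24.4, 42.0, 59.6, 77.2.
The total first reaches 47 DD on day 5.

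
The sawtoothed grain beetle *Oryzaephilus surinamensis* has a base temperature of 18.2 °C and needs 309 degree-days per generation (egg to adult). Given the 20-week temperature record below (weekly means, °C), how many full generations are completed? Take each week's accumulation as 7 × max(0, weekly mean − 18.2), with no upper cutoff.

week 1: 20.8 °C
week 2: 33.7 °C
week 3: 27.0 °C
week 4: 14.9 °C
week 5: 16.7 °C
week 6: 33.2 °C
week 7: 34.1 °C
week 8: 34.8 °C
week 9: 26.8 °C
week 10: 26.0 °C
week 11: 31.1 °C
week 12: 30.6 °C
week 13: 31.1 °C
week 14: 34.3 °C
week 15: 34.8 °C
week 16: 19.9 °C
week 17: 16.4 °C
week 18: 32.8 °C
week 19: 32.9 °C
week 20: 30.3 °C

4 generations

Weekly DD (7 × max(0, T̄ − 18.2)): 18.2, 108.5, 61.6, 0.0, 0.0, 105.0, 111.3, 116.2, 60.2, 54.6, 90.3, 86.8, 90.3, 112.7, 116.2, 11.9, 0.0, 102.2, 102.9, 84.7.
Season total = 1433.6 DD.
Complete generations = ⌊1433.6 / 309⌋ = 4.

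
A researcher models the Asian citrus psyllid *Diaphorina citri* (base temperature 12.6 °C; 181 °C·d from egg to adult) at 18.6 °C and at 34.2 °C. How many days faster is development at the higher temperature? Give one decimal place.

At 18.6 °C: 181 / (18.6 − 12.6) = 181 / 6.0 = 30.167 d.
At 34.2 °C: 181 / (34.2 − 12.6) = 181 / 21.6 = 8.380 d.
Difference = |30.167 − 8.380| = 21.787 ≈ 21.8 days.

21.8 days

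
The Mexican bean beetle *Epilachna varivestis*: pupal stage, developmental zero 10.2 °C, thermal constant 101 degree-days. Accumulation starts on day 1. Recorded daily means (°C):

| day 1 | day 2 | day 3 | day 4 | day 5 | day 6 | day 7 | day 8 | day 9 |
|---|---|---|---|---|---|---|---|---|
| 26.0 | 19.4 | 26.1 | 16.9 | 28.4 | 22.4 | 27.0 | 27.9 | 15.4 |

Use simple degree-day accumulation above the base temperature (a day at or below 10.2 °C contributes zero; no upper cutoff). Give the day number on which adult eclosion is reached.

Daily DD above 10.2 °C: 15.8, 9.2, 15.9, 6.7, 18.2, 12.2, 16.8, 17.7, 5.2.
Cumulative: 15.8, 25.0, 40.9, 47.6, 65.8, 78.0, 94.8, 112.5, 117.7.
The total first reaches 101 DD on day 8.

day 8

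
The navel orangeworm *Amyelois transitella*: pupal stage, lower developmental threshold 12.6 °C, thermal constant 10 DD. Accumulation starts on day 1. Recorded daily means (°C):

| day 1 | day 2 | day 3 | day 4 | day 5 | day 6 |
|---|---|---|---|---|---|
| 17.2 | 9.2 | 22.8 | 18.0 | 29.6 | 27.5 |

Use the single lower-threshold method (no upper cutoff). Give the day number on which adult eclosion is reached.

Daily DD above 12.6 °C: 4.6, 0.0, 10.2, 5.4, 17.0, 14.9.
Cumulative: 4.6, 4.6, 14.8, 20.2, 37.2, 52.1.
The total first reaches 10 DD on day 3.

day 3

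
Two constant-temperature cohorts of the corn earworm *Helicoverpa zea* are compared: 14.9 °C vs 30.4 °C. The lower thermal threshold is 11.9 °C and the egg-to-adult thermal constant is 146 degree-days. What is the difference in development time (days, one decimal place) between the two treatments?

40.8 days

At 14.9 °C: 146 / (14.9 − 11.9) = 146 / 3.0 = 48.667 d.
At 30.4 °C: 146 / (30.4 − 11.9) = 146 / 18.5 = 7.892 d.
Difference = |48.667 − 7.892| = 40.775 ≈ 40.8 days.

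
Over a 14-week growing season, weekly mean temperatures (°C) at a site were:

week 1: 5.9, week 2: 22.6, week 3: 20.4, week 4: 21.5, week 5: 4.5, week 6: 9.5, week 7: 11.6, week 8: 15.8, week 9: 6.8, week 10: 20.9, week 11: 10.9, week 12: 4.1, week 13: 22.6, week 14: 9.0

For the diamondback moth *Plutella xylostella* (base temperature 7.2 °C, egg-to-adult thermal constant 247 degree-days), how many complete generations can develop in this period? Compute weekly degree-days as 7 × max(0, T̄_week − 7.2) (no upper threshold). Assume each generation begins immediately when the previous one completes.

Weekly DD (7 × max(0, T̄ − 7.2)): 0.0, 107.8, 92.4, 100.1, 0.0, 16.1, 30.8, 60.2, 0.0, 95.9, 25.9, 0.0, 107.8, 12.6.
Season total = 649.6 DD.
Complete generations = ⌊649.6 / 247⌋ = 2.

2 generations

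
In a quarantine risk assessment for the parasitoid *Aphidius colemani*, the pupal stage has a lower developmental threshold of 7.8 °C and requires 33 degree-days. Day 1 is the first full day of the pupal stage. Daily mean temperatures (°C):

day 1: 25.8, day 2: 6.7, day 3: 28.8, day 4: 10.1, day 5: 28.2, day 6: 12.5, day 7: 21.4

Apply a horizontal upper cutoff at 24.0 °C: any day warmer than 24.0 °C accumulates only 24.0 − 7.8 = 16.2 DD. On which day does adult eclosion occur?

day 4

Daily DD above 7.8 °C (capped at 16.2): 16.2, 0.0, 16.2, 2.3, 16.2, 4.7, 13.6.
Cumulative: 16.2, 16.2, 32.4, 34.7, 50.9, 55.6, 69.2.
The total first reaches 33 DD on day 4.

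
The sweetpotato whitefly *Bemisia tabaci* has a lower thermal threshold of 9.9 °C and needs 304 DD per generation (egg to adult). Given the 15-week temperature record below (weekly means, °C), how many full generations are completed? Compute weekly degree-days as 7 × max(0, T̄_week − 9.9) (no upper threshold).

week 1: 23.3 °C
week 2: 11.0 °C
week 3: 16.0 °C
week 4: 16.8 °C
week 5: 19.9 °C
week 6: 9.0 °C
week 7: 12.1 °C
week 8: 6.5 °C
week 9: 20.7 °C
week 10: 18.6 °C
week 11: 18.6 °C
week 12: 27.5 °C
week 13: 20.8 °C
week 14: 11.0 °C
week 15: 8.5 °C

Weekly DD (7 × max(0, T̄ − 9.9)): 93.8, 7.7, 42.7, 48.3, 70.0, 0.0, 15.4, 0.0, 75.6, 60.9, 60.9, 123.2, 76.3, 7.7, 0.0.
Season total = 682.5 DD.
Complete generations = ⌊682.5 / 304⌋ = 2.

2 generations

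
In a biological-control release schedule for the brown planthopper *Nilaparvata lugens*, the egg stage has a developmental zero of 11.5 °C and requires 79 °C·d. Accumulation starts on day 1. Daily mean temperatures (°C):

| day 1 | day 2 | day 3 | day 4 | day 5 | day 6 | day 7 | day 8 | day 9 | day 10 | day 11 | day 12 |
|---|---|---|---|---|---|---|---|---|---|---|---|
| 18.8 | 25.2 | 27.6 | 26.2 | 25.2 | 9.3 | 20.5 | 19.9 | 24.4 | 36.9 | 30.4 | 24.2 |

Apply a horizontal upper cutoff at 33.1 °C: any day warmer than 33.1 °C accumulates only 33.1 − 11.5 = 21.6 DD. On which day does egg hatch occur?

Daily DD above 11.5 °C (capped at 21.6): 7.3, 13.7, 16.1, 14.7, 13.7, 0.0, 9.0, 8.4, 12.9, 21.6, 18.9, 12.7.
Cumulative: 7.3, 21.0, 37.1, 51.8, 65.5, 65.5, 74.5, 82.9, 95.8, 117.4, 136.3, 149.0.
The total first reaches 79 DD on day 8.

day 8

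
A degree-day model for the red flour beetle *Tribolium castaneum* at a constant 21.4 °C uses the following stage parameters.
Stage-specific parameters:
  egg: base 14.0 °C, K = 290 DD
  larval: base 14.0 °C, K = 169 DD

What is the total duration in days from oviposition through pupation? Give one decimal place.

62.0 days

egg: 290 / (21.4 − 14.0) = 290 / 7.4 = 39.189 d.
larval: 169 / (21.4 − 14.0) = 169 / 7.4 = 22.838 d.
Sum = 62.027 ≈ 62.0 days.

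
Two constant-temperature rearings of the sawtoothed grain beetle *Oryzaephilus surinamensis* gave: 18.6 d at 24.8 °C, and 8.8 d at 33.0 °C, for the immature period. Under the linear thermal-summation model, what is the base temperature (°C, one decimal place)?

Equal thermal constants: D₁(T₁ − T_b) = D₂(T₂ − T_b).
18.6·(24.8 − T_b) = 8.8·(33.0 − T_b)
T_b = (18.6·24.8 − 8.8·33.0) / (18.6 − 8.8) = 170.88 / 9.8 = 17.437 °C ≈ 17.4 °C.

17.4 °C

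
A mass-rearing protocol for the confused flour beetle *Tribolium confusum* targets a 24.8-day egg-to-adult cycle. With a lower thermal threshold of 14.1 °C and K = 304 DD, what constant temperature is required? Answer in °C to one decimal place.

26.4 °C

Required daily accumulation = 304 / 24.8 = 12.258 DD/day.
T = T_base + 12.258 = 14.1 + 12.258 = 26.358 ≈ 26.4 °C.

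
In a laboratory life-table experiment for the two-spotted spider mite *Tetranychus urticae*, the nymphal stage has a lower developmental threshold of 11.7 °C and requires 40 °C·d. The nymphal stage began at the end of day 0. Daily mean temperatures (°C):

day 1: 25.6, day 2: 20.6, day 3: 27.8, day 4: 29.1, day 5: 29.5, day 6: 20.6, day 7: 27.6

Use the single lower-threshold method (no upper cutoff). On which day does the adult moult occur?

day 4

Daily DD above 11.7 °C: 13.9, 8.9, 16.1, 17.4, 17.8, 8.9, 15.9.
Cumulative: 13.9, 22.8, 38.9, 56.3, 74.1, 83.0, 98.9.
The total first reaches 40 DD on day 4.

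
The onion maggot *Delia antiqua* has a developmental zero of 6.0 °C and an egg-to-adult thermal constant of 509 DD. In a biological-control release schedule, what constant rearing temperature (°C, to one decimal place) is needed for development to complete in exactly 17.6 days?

34.9 °C

Required daily accumulation = 509 / 17.6 = 28.920 DD/day.
T = T_base + 28.920 = 6.0 + 28.920 = 34.920 ≈ 34.9 °C.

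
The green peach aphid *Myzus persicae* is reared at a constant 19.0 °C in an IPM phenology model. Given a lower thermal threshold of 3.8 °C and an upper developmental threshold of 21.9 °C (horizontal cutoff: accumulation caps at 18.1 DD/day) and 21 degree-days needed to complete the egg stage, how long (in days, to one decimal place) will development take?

1.4 days

Daily accumulation = 19.0 − 3.8 = 15.2 DD/day.
Duration = 21 / 15.2 = 1.382 ≈ 1.4 days.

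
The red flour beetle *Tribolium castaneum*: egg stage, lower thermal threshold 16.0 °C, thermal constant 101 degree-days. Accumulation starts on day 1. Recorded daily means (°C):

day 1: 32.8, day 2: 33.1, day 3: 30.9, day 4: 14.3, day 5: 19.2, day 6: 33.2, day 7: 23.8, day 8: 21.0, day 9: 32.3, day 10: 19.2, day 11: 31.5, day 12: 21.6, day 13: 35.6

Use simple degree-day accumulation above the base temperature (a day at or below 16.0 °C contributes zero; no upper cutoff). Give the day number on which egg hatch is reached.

day 10

Daily DD above 16.0 °C: 16.8, 17.1, 14.9, 0.0, 3.2, 17.2, 7.8, 5.0, 16.3, 3.2, 15.5, 5.6, 19.6.
Cumulative: 16.8, 33.9, 48.8, 48.8, 52.0, 69.2, 77.0, 82.0, 98.3, 101.5, 117.0, 122.6, 142.2.
The total first reaches 101 DD on day 10.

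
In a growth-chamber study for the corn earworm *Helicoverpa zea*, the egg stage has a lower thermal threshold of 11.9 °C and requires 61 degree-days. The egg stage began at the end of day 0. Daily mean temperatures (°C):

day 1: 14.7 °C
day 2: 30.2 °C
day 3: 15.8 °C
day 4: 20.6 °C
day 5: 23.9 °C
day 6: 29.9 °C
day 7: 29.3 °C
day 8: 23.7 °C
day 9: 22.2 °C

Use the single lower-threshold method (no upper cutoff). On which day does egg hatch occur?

day 6

Daily DD above 11.9 °C: 2.8, 18.3, 3.9, 8.7, 12.0, 18.0, 17.4, 11.8, 10.3.
Cumulative: 2.8, 21.1, 25.0, 33.7, 45.7, 63.7, 81.1, 92.9, 103.2.
The total first reaches 61 DD on day 6.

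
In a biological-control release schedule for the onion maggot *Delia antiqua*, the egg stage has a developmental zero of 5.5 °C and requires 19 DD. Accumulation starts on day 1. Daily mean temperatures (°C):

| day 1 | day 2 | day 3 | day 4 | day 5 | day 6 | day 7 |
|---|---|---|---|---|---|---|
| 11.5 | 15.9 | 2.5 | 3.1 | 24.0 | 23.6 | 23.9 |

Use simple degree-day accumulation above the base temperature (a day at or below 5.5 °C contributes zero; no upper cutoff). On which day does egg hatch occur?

Daily DD above 5.5 °C: 6.0, 10.4, 0.0, 0.0, 18.5, 18.1, 18.4.
Cumulative: 6.0, 16.4, 16.4, 16.4, 34.9, 53.0, 71.4.
The total first reaches 19 DD on day 5.

day 5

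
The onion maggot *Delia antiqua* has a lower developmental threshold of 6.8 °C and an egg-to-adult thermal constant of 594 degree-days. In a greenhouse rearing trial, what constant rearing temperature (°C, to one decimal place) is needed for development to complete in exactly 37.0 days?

22.9 °C

Required daily accumulation = 594 / 37.0 = 16.054 DD/day.
T = T_base + 16.054 = 6.8 + 16.054 = 22.854 ≈ 22.9 °C.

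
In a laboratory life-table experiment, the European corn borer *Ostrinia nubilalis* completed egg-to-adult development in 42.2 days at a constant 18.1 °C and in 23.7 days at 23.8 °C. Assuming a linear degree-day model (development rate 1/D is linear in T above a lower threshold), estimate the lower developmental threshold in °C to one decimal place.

10.8 °C

Linear rate model ⇒ the product D·(T − T_b) is constant across temperatures.
42.2·(18.1 − T_b) = 23.7·(23.8 − T_b)
T_b = (42.2·18.1 − 23.7·23.8) / (42.2 − 23.7) = 199.76 / 18.5 = 10.798 °C ≈ 10.8 °C.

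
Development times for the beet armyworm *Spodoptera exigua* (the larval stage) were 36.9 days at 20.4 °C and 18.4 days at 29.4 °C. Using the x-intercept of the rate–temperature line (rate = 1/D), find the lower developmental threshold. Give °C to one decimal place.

Linear rate model ⇒ the product D·(T − T_b) is constant across temperatures.
36.9·(20.4 − T_b) = 18.4·(29.4 − T_b)
T_b = (36.9·20.4 − 18.4·29.4) / (36.9 − 18.4) = 211.80 / 18.5 = 11.449 °C ≈ 11.4 °C.

11.4 °C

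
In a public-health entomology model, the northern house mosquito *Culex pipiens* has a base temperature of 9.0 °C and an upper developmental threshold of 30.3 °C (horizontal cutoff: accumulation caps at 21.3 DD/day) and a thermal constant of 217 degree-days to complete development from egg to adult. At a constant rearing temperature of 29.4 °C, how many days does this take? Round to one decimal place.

Daily accumulation = 29.4 − 9.0 = 20.4 DD/day.
Duration = 217 / 20.4 = 10.637 ≈ 10.6 days.

10.6 days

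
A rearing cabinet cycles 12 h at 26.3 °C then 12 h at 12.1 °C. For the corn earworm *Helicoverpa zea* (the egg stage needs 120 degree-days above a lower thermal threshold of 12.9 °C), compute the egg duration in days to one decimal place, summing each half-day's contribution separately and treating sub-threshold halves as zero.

17.9 days

Day half: max(0, 26.3 − 12.9) × 0.5 = 13.4 × 0.5 = 6.70 DD.
Night half: max(0, 12.1 − 12.9) × 0.5 = 0.0 × 0.5 = 0.00 DD.
Per 24 h: 6.70 DD/day.
Duration = 120 / 6.70 = 17.910 ≈ 17.9 days.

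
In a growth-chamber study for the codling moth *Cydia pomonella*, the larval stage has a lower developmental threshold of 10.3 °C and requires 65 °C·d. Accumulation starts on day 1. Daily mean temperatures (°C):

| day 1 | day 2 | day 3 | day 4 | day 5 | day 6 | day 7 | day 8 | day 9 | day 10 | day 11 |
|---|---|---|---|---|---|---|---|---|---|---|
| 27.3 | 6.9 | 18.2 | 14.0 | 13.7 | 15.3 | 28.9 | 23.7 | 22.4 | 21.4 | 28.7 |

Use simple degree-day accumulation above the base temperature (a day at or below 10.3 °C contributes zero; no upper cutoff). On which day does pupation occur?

Daily DD above 10.3 °C: 17.0, 0.0, 7.9, 3.7, 3.4, 5.0, 18.6, 13.4, 12.1, 11.1, 18.4.
Cumulative: 17.0, 17.0, 24.9, 28.6, 32.0, 37.0, 55.6, 69.0, 81.1, 92.2, 110.6.
The total first reaches 65 DD on day 8.

day 8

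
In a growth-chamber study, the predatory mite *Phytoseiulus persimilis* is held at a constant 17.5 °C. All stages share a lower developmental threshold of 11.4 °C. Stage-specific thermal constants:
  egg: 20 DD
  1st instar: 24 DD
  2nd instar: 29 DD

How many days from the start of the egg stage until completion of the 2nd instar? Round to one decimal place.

12.0 days

Daily accumulation at 17.5 °C = 17.5 − 11.4 = 6.1 DD/day.
Total K = 20 + 24 + 29 = 73 DD.
Total duration = 73 / 6.1 = 11.967 ≈ 12.0 days.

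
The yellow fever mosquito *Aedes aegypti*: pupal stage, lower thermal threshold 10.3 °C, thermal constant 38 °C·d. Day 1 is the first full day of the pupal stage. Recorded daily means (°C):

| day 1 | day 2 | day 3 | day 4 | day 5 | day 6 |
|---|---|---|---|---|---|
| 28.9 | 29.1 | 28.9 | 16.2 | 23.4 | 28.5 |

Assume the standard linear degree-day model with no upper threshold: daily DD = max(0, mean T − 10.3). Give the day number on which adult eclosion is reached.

Daily DD above 10.3 °C: 18.6, 18.8, 18.6, 5.9, 13.1, 18.2.
Cumulative: 18.6, 37.4, 56.0, 61.9, 75.0, 93.2.
The total first reaches 38 DD on day 3.

day 3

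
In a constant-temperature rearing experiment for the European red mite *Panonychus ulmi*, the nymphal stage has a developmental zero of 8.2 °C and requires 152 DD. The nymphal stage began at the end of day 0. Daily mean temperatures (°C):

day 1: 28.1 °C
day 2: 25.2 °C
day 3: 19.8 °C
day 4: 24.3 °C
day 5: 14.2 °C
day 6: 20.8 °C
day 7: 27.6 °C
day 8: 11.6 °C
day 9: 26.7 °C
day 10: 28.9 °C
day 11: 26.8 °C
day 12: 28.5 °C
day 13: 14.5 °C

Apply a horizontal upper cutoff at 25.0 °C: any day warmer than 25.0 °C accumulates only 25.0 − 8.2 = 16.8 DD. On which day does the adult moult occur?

Daily DD above 8.2 °C (capped at 16.8): 16.8, 16.8, 11.6, 16.1, 6.0, 12.6, 16.8, 3.4, 16.8, 16.8, 16.8, 16.8, 6.3.
Cumulative: 16.8, 33.6, 45.2, 61.3, 67.3, 79.9, 96.7, 100.1, 116.9, 133.7, 150.5, 167.3, 173.6.
The total first reaches 152 DD on day 12.

day 12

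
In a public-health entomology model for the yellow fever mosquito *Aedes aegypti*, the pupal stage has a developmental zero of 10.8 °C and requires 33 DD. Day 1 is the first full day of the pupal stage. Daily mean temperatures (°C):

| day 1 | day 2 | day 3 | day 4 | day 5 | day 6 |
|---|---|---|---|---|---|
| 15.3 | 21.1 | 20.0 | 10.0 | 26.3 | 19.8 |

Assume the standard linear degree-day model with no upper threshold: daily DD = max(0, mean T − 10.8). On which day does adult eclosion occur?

Daily DD above 10.8 °C: 4.5, 10.3, 9.2, 0.0, 15.5, 9.0.
Cumulative: 4.5, 14.8, 24.0, 24.0, 39.5, 48.5.
The total first reaches 33 DD on day 5.

day 5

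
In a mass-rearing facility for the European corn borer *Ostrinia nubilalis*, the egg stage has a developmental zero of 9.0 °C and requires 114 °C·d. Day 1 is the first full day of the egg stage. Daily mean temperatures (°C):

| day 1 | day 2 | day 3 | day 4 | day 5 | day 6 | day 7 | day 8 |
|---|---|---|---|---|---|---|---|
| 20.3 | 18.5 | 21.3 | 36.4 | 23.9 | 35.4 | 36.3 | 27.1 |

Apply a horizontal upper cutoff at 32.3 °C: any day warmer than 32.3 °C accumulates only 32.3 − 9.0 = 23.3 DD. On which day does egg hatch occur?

day 7

Daily DD above 9.0 °C (capped at 23.3): 11.3, 9.5, 12.3, 23.3, 14.9, 23.3, 23.3, 18.1.
Cumulative: 11.3, 20.8, 33.1, 56.4, 71.3, 94.6, 117.9, 136.0.
The total first reaches 114 DD on day 7.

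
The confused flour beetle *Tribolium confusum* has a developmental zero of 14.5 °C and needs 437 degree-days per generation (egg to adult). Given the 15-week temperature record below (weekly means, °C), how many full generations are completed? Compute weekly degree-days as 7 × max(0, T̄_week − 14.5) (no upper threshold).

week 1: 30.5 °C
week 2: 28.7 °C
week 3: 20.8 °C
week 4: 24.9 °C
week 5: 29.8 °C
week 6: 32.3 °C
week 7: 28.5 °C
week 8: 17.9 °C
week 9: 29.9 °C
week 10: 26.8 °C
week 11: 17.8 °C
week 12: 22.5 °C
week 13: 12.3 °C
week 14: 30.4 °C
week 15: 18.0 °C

2 generations

Weekly DD (7 × max(0, T̄ − 14.5)): 112.0, 99.4, 44.1, 72.8, 107.1, 124.6, 98.0, 23.8, 107.8, 86.1, 23.1, 56.0, 0.0, 111.3, 24.5.
Season total = 1090.6 DD.
Complete generations = ⌊1090.6 / 437⌋ = 2.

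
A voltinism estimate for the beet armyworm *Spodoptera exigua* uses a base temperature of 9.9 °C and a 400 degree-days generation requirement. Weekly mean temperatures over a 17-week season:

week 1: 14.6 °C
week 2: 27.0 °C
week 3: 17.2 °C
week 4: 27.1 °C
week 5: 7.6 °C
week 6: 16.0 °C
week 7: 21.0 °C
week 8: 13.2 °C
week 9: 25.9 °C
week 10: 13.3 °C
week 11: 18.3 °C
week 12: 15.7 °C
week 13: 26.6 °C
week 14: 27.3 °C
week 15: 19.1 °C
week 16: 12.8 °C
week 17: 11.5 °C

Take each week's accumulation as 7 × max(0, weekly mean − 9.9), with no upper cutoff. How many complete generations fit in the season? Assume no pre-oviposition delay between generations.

2 generations

Weekly DD (7 × max(0, T̄ − 9.9)): 32.9, 119.7, 51.1, 120.4, 0.0, 42.7, 77.7, 23.1, 112.0, 23.8, 58.8, 40.6, 116.9, 121.8, 64.4, 20.3, 11.2.
Season total = 1037.4 DD.
Complete generations = ⌊1037.4 / 400⌋ = 2.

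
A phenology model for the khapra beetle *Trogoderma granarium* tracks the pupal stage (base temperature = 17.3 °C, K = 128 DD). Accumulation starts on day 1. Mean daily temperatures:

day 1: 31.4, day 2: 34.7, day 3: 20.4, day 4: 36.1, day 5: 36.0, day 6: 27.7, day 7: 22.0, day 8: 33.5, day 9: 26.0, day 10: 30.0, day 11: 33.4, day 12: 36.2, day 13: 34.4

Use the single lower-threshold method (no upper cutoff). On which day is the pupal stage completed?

day 11

Daily DD above 17.3 °C: 14.1, 17.4, 3.1, 18.8, 18.7, 10.4, 4.7, 16.2, 8.7, 12.7, 16.1, 18.9, 17.1.
Cumulative: 14.1, 31.5, 34.6, 53.4, 72.1, 82.5, 87.2, 103.4, 112.1, 124.8, 140.9, 159.8, 176.9.
The total first reaches 128 DD on day 11.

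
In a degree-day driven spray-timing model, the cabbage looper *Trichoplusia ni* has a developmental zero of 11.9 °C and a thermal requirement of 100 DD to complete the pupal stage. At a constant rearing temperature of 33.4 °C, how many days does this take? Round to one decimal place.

4.7 days

Daily accumulation = 33.4 − 11.9 = 21.5 DD/day.
Duration = 100 / 21.5 = 4.651 ≈ 4.7 days.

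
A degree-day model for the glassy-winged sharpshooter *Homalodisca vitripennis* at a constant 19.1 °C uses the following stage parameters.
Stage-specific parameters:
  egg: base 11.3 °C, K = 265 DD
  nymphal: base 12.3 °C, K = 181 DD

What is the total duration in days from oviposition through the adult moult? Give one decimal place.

egg: 265 / (19.1 − 11.3) = 265 / 7.8 = 33.974 d.
nymphal: 181 / (19.1 − 12.3) = 181 / 6.8 = 26.618 d.
Sum = 60.592 ≈ 60.6 days.

60.6 days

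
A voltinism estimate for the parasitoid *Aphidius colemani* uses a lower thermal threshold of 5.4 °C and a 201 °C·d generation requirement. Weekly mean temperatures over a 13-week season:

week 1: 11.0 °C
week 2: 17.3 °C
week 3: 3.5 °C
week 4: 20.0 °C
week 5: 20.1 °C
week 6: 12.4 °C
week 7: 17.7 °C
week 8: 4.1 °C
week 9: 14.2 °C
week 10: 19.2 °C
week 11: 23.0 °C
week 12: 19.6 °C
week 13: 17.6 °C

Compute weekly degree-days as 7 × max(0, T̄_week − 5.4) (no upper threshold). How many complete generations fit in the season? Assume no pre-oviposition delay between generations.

4 generations

Weekly DD (7 × max(0, T̄ − 5.4)): 39.2, 83.3, 0.0, 102.2, 102.9, 49.0, 86.1, 0.0, 61.6, 96.6, 123.2, 99.4, 85.4.
Season total = 928.9 DD.
Complete generations = ⌊928.9 / 201⌋ = 4.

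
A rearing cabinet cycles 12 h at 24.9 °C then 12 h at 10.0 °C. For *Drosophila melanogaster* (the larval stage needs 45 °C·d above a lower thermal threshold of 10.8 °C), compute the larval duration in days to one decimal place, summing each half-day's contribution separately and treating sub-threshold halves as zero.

6.4 days

Day half: max(0, 24.9 − 10.8) × 0.5 = 14.1 × 0.5 = 7.05 DD.
Night half: max(0, 10.0 − 10.8) × 0.5 = 0.0 × 0.5 = 0.00 DD.
Per 24 h: 7.05 DD/day.
Duration = 45 / 7.05 = 6.383 ≈ 6.4 days.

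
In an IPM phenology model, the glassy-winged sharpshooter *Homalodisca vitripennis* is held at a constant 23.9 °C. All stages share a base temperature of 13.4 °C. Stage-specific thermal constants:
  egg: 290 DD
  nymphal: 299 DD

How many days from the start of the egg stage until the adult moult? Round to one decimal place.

56.1 days

Daily accumulation at 23.9 °C = 23.9 − 13.4 = 10.5 DD/day.
Total K = 290 + 299 = 589 DD.
Total duration = 589 / 10.5 = 56.095 ≈ 56.1 days.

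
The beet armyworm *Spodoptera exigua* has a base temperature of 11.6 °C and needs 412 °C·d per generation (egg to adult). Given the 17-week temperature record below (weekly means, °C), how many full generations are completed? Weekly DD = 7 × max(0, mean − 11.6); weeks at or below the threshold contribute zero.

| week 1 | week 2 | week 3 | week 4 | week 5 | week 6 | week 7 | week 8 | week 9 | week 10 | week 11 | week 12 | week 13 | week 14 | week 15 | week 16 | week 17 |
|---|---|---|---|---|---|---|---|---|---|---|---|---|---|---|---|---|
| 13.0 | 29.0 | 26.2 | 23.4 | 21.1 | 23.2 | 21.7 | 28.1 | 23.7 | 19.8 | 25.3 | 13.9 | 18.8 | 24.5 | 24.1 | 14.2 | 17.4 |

Weekly DD (7 × max(0, T̄ − 11.6)): 9.8, 121.8, 102.2, 82.6, 66.5, 81.2, 70.7, 115.5, 84.7, 57.4, 95.9, 16.1, 50.4, 90.3, 87.5, 18.2, 40.6.
Season total = 1191.4 DD.
Complete generations = ⌊1191.4 / 412⌋ = 2.

2 generations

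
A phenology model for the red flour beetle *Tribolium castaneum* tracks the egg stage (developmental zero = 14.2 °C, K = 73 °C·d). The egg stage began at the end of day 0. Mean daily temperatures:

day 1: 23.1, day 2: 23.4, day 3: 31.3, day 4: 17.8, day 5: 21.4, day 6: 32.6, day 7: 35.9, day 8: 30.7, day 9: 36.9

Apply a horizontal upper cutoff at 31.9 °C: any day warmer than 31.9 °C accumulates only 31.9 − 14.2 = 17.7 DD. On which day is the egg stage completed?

Daily DD above 14.2 °C (capped at 17.7): 8.9, 9.2, 17.1, 3.6, 7.2, 17.7, 17.7, 16.5, 17.7.
Cumulative: 8.9, 18.1, 35.2, 38.8, 46.0, 63.7, 81.4, 97.9, 115.6.
The total first reaches 73 DD on day 7.

day 7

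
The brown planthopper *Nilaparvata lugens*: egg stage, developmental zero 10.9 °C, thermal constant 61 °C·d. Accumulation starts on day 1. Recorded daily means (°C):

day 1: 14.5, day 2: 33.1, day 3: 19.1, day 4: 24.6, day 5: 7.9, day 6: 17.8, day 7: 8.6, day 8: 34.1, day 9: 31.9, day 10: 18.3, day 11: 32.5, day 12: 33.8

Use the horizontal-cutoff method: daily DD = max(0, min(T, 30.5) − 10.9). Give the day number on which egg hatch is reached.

Daily DD above 10.9 °C (capped at 19.6): 3.6, 19.6, 8.2, 13.7, 0.0, 6.9, 0.0, 19.6, 19.6, 7.4, 19.6, 19.6.
Cumulative: 3.6, 23.2, 31.4, 45.1, 45.1, 52.0, 52.0, 71.6, 91.2, 98.6, 118.2, 137.8.
The total first reaches 61 DD on day 8.

day 8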